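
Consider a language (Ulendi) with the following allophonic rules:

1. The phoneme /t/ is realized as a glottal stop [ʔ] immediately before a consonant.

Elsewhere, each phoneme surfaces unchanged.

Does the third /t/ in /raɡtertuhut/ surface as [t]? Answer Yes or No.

/t/ (word-final) is in the target of rule 1 but the environment (immediately before a consonant) is not met → [t].
The actual realization is [t], which matches [t].

Yes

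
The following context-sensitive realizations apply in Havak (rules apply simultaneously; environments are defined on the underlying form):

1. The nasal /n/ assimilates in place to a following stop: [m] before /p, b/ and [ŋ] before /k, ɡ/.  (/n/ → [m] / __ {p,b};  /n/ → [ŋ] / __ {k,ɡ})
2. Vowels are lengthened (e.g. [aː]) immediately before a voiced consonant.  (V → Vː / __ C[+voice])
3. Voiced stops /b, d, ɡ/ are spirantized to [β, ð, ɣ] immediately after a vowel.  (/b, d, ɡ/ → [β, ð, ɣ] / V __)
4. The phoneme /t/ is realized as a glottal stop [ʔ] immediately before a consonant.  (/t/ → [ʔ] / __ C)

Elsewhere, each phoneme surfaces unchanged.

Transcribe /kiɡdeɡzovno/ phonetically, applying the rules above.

/i/ (between /k/ and /ɡ/): before a voiced consonant, so rule 2 applies → [iː].
/ɡ/ meets the environment for rule 3 (immediately after a vowel) → [ɣ].
/d/ (between /ɡ/ and /e/) fails the environment for rule 3, so it stays [d].
/e/ — between /d/ and /ɡ/, before a voiced consonant — surfaces as [eː] (rule 2).
/ɡ/ — between /e/ and /z/, immediately after a vowel — surfaces as [ɣ] (rule 3).
/o/ meets the environment for rule 2 (before a voiced consonant) → [oː].
/n/ (between /v/ and /o/) is in the target of rule 1 but the environment (before a labial or velar stop) is not met → [n].
/o/ (word-final): rule 2 targets it, but not before a voiced consonant → unchanged [o].

[kiːɣdeːɣzoːvno]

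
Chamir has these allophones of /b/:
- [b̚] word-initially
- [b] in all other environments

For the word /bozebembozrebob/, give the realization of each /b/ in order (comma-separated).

[b̚], [b], [b], [b], [b]

Occurrence 1 (position 1): word-initially → [b̚].
Occurrence 2 (position 5): no conditioning environment matches → elsewhere allophone [b].
Occurrence 3 (position 8): no conditioning environment matches → elsewhere allophone [b].
Occurrence 4 (position 13): no conditioning environment matches → elsewhere allophone [b].
Occurrence 5 (position 15): no conditioning environment matches → elsewhere allophone [b].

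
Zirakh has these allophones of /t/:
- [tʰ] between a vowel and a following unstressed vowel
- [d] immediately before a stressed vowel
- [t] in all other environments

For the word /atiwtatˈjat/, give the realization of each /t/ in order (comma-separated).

[tʰ], [t], [t], [t]

Occurrence 1 (position 2): between a vowel and a following unstressed vowel → [tʰ].
Occurrence 2 (position 5): no conditioning environment matches → elsewhere allophone [t].
Occurrence 3 (position 7): no conditioning environment matches → elsewhere allophone [t].
Occurrence 4 (position 10): no conditioning environment matches → elsewhere allophone [t].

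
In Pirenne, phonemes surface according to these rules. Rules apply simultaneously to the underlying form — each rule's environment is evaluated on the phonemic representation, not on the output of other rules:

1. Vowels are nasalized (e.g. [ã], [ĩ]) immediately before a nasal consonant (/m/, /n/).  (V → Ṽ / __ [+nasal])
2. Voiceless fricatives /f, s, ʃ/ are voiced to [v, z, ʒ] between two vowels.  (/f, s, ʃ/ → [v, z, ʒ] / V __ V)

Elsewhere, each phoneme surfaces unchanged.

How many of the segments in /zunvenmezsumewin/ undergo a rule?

4

Segments that undergo a rule: /u/ → [ũ] (rule 1); /e/ → [ẽ] (rule 1); /u/ → [ũ] (rule 1); /i/ → [ĩ] (rule 1).
All other segments surface unchanged.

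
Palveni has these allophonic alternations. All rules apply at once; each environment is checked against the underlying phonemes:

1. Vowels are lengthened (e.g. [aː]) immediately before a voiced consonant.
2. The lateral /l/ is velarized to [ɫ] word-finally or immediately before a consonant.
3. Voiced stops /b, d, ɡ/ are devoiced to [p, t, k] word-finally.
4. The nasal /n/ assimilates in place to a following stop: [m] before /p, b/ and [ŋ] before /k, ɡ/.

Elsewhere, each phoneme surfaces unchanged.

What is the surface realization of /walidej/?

/w/ (word-initial): no rule targets it → [w].
/a/ (between /w/ and /l/): before a voiced consonant, so rule 1 applies → [aː].
/l/ — between /a/ and /i/; rule 2 does not apply here → [l].
/i/ (between /l/ and /d/) occurs before a voiced consonant → [iː] by rule 1.
/d/ (between /i/ and /e/): rule 3 targets it, but not word-finally → unchanged [d].
Rule 1 applies to /e/ (between /d/ and /j/: before a voiced consonant) → [eː].
/j/ stays [j].

[waːliːdeːj]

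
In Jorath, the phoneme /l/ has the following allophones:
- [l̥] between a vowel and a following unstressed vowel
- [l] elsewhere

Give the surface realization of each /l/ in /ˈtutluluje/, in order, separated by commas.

Occurrence 1 (position 4): no conditioning environment matches → elsewhere allophone [l].
Occurrence 2 (position 6): between a vowel and a following unstressed vowel → [l̥].

[l], [l̥]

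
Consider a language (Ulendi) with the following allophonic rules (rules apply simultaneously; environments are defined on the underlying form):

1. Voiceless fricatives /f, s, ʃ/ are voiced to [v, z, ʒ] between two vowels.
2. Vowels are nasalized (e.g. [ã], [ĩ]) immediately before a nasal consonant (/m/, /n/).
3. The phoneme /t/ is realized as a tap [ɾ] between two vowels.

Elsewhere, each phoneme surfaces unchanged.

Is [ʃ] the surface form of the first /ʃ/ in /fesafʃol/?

Yes

/ʃ/ (between /f/ and /o/) fails the environment for rule 1, so it stays [ʃ].
The actual realization is [ʃ], which matches [ʃ].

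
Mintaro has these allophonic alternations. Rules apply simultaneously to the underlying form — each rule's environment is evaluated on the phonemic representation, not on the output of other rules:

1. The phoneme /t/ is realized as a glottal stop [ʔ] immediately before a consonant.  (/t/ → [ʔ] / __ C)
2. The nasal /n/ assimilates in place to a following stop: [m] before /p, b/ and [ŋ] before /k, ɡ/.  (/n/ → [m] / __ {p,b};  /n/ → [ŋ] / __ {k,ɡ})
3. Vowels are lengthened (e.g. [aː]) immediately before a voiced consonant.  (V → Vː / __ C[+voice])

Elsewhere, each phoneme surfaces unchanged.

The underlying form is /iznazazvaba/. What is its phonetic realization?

[iːznaːzaːzvaːba]

/i/ — word-initial, before a voiced consonant — surfaces as [iː] (rule 3).
/z/ stays [z].
/n/ (between /z/ and /a/): rule 2 targets it, but not before a labial or velar stop → unchanged [n].
Rule 3 applies to /a/ (between /n/ and /z/: before a voiced consonant) → [aː].
/z/ — not in any rule's target class → [z].
/a/ (between /z/ and /z/) occurs before a voiced consonant → [aː] by rule 3.
/z/ (between /a/ and /v/): no rule targets it → [z].
/v/ stays [v].
/a/ meets the environment for rule 3 (before a voiced consonant) → [aː].
/b/ (between /a/ and /a/) is unaffected → [b].
/a/ (word-final) is in the target of rule 3 but the environment (before a voiced consonant) is not met → [a].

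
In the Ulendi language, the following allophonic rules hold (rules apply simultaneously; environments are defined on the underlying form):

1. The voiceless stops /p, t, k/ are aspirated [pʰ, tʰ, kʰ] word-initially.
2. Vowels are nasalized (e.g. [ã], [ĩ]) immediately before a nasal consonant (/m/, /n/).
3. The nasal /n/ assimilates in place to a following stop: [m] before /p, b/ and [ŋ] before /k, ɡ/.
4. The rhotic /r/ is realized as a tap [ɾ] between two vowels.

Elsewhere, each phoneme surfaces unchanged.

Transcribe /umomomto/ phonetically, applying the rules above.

[ũmõmõmto]

Rule 2 applies to /u/ (word-initial: before a nasal consonant) → [ũ].
/m/ — not in any rule's target class → [m].
/o/ meets the environment for rule 2 (before a nasal consonant) → [õ].
/m/ stays [m].
/o/ (between /m/ and /m/): before a nasal consonant, so rule 2 applies → [õ].
/m/ stays [m].
/t/ (between /m/ and /o/) is in the target of rule 1 but the environment (word-initially) is not met → [t].
/o/ (word-final) is in the target of rule 2 but the environment (before a nasal consonant) is not met → [o].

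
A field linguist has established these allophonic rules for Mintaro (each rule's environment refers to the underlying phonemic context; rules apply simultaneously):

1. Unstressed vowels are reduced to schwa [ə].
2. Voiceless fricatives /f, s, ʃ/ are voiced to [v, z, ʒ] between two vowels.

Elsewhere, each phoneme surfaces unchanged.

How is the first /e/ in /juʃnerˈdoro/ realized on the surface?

/e/ (between /n/ and /r/): in an unstressed syllable, so rule 1 applies → [ə].

[ə]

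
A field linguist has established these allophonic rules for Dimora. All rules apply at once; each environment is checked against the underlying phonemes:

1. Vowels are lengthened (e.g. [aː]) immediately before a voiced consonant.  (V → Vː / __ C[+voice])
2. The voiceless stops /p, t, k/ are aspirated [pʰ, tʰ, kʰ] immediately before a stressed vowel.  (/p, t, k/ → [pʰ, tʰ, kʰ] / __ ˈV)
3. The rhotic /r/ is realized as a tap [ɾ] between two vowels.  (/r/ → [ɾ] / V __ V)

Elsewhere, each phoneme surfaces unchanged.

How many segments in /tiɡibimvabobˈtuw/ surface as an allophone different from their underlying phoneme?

7

Segments that undergo a rule: /i/ → [iː] (rule 1); /i/ → [iː] (rule 1); /i/ → [iː] (rule 1); /a/ → [aː] (rule 1); /o/ → [oː] (rule 1); /t/ → [tʰ] (rule 2); /u/ → [uː] (rule 1).
All other segments surface unchanged.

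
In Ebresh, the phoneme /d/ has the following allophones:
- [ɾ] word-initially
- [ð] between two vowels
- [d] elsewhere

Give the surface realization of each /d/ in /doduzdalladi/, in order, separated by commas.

[ɾ], [ð], [d], [ð]

Occurrence 1 (position 1): word-initially → [ɾ].
Occurrence 2 (position 3): between two vowels → [ð].
Occurrence 3 (position 6): no conditioning environment matches → elsewhere allophone [d].
Occurrence 4 (position 11): between two vowels → [ð].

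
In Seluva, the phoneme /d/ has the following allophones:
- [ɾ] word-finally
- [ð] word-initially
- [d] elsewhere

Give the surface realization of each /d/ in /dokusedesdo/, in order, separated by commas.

Occurrence 1 (position 1): word-initially → [ð].
Occurrence 2 (position 7): no conditioning environment matches → elsewhere allophone [d].
Occurrence 3 (position 10): no conditioning environment matches → elsewhere allophone [d].

[ð], [d], [d]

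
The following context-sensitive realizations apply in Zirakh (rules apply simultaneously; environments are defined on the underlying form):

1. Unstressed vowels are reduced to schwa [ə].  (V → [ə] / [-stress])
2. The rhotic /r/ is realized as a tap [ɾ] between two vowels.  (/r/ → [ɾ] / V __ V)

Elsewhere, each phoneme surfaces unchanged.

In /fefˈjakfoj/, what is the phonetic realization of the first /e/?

/e/ (between /f/ and /f/) occurs in an unstressed syllable → [ə] by rule 1.

[ə]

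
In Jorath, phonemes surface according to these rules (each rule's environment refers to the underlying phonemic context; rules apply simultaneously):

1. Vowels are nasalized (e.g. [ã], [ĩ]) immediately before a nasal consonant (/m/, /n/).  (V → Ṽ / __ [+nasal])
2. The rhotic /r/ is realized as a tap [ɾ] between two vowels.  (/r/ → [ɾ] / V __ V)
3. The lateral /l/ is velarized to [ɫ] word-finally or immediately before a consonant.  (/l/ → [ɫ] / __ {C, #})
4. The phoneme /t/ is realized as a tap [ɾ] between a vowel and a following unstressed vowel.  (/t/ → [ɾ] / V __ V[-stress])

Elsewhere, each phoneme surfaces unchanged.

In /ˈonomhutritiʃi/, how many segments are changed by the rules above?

Segments that undergo a rule: /o/ → [õ] (rule 1); /o/ → [õ] (rule 1); /t/ → [ɾ] (rule 4).
All other segments surface unchanged.

3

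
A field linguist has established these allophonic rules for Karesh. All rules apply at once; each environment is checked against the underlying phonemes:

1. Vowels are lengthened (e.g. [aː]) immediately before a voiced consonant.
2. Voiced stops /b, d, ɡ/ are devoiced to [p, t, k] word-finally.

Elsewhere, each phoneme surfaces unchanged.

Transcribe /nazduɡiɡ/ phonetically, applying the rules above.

[naːzduːɡiːk]

Rule 1 applies to /a/ (between /n/ and /z/: before a voiced consonant) → [aː].
/d/ — between /z/ and /u/; rule 2 does not apply here → [d].
/u/ — between /d/ and /ɡ/, before a voiced consonant — surfaces as [uː] (rule 1).
/ɡ/ (between /u/ and /i/) is in the target of rule 2 but the environment (word-finally) is not met → [ɡ].
/i/ (between /ɡ/ and /ɡ/) occurs before a voiced consonant → [iː] by rule 1.
/ɡ/ (word-final): word-finally, so rule 2 applies → [k].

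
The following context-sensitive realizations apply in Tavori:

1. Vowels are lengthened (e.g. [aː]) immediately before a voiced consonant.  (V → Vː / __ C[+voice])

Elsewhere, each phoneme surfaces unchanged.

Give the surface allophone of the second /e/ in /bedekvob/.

[e]

/e/ (between /d/ and /k/) fails the environment for rule 1, so it stays [e].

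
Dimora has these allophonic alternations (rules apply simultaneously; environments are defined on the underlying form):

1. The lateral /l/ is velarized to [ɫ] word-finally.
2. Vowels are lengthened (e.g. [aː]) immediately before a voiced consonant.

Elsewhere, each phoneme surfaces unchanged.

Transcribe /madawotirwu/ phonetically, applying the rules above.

[maːdaːwotiːrwu]

/m/ stays [m].
/a/ meets the environment for rule 2 (before a voiced consonant) → [aː].
/d/ (between /a/ and /a/) is unaffected → [d].
/a/ (between /d/ and /w/) occurs before a voiced consonant → [aː] by rule 2.
/w/ (between /a/ and /o/) is unaffected → [w].
/o/ (between /w/ and /t/): rule 2 targets it, but not before a voiced consonant → unchanged [o].
/t/ — not in any rule's target class → [t].
/i/ — between /t/ and /r/, before a voiced consonant — surfaces as [iː] (rule 2).
/r/ (between /i/ and /w/): no rule targets it → [r].
/w/ (between /r/ and /u/): no rule targets it → [w].
/u/ (word-final) is in the target of rule 2 but the environment (before a voiced consonant) is not met → [u].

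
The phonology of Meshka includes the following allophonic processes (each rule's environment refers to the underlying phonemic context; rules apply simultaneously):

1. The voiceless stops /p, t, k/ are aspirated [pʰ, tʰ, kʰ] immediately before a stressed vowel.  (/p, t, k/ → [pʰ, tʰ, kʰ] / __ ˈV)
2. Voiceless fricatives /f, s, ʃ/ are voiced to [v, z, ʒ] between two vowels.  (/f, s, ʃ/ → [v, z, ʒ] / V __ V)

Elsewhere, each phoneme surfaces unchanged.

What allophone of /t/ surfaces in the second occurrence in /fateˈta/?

[tʰ]

/t/ (between /e/ and /a/) occurs immediately before a stressed vowel → [tʰ] by rule 1.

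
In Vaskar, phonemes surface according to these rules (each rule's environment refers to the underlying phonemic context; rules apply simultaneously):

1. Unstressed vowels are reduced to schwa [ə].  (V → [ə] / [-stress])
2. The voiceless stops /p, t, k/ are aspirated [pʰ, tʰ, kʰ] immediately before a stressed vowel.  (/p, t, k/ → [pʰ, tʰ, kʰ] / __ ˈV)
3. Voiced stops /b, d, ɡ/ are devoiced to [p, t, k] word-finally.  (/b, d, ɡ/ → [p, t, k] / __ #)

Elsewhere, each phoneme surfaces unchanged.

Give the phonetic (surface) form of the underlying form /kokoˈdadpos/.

[kəkəˈdadpəs]

/k/ (word-initial): rule 2 targets it, but not immediately before a stressed vowel → unchanged [k].
Rule 1 applies to /o/ (between /k/ and /k/: in an unstressed syllable) → [ə].
/k/ (between /o/ and /o/) is in the target of rule 2 but the environment (immediately before a stressed vowel) is not met → [k].
/o/ meets the environment for rule 1 (in an unstressed syllable) → [ə].
/d/ (between /o/ and /a/): rule 3 targets it, but not word-finally → unchanged [d].
/a/ (between /d/ and /d/) is in the target of rule 1 but the environment (in an unstressed syllable) is not met → [a].
/d/ — between /a/ and /p/; rule 3 does not apply here → [d].
/p/ — between /d/ and /o/; rule 2 does not apply here → [p].
Rule 1 applies to /o/ (between /p/ and /s/: in an unstressed syllable) → [ə].
/s/ (word-final): no rule targets it → [s].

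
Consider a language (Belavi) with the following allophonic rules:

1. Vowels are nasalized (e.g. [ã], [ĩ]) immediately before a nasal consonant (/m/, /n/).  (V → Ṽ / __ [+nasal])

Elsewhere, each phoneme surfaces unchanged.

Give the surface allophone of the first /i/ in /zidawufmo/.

[i]

/i/ (between /z/ and /d/) is in the target of rule 1 but the environment (before a nasal consonant) is not met → [i].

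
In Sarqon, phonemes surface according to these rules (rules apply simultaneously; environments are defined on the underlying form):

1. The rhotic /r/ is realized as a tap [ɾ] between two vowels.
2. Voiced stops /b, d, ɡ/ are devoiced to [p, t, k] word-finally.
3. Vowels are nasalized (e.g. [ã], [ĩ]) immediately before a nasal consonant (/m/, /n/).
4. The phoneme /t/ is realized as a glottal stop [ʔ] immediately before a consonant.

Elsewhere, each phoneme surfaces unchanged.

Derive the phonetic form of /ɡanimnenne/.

/ɡ/ — word-initial; rule 2 does not apply here → [ɡ].
/a/ (between /ɡ/ and /n/) occurs before a nasal consonant → [ã] by rule 3.
/n/ (between /a/ and /i/) is unaffected → [n].
Rule 3 applies to /i/ (between /n/ and /m/: before a nasal consonant) → [ĩ].
/m/ (between /i/ and /n/) is unaffected → [m].
/n/ (between /m/ and /e/): no rule targets it → [n].
/e/ meets the environment for rule 3 (before a nasal consonant) → [ẽ].
/n/ (between /e/ and /n/): no rule targets it → [n].
/n/ — not in any rule's target class → [n].
/e/ (word-final): rule 3 targets it, but not before a nasal consonant → unchanged [e].

[ɡãnĩmnẽnne]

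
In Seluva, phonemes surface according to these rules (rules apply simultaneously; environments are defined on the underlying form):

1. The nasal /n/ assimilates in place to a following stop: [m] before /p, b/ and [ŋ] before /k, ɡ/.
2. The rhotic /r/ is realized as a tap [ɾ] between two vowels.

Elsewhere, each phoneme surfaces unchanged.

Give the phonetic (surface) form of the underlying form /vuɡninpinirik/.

[vuɡnimpiniɾik]

/n/ (between /ɡ/ and /i/) is in the target of rule 1 but the environment (before a labial or velar stop) is not met → [n].
/n/ meets the environment for rule 1 (before a labial or velar stop) → [m].
/n/ (between /i/ and /i/): rule 1 targets it, but not before a labial or velar stop → unchanged [n].
/r/ — between /i/ and /i/, between two vowels — surfaces as [ɾ] (rule 2).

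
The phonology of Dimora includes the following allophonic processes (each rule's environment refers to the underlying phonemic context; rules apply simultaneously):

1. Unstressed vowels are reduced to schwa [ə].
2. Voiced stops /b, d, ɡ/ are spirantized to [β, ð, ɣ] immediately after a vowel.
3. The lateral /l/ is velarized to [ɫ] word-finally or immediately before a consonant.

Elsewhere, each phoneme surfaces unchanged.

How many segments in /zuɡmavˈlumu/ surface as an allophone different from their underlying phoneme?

4

Segments that undergo a rule: /u/ → [ə] (rule 1); /ɡ/ → [ɣ] (rule 2); /a/ → [ə] (rule 1); /u/ → [ə] (rule 1).
All other segments surface unchanged.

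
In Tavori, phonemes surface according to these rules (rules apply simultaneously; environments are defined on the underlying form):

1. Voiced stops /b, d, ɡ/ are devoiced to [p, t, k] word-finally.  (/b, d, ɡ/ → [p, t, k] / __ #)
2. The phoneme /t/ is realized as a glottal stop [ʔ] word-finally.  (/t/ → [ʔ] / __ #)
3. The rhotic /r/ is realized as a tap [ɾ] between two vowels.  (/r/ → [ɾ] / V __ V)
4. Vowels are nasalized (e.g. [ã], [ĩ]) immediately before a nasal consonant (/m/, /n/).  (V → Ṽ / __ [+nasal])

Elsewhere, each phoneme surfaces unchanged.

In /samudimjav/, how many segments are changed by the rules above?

Segments that undergo a rule: /a/ → [ã] (rule 4); /i/ → [ĩ] (rule 4).
All other segments surface unchanged.

2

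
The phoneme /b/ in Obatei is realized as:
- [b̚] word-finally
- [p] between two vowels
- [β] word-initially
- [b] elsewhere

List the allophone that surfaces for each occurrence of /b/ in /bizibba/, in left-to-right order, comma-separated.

[β], [b], [b]

Occurrence 1 (position 1): word-initially → [β].
Occurrence 2 (position 5): no conditioning environment matches → elsewhere allophone [b].
Occurrence 3 (position 6): no conditioning environment matches → elsewhere allophone [b].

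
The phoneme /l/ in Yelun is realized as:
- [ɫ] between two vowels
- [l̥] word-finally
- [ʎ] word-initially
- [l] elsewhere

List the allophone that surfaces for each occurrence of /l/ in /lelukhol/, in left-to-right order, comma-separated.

Occurrence 1 (position 1): word-initially → [ʎ].
Occurrence 2 (position 3): between two vowels → [ɫ].
Occurrence 3 (position 8): word-finally → [l̥].

[ʎ], [ɫ], [l̥]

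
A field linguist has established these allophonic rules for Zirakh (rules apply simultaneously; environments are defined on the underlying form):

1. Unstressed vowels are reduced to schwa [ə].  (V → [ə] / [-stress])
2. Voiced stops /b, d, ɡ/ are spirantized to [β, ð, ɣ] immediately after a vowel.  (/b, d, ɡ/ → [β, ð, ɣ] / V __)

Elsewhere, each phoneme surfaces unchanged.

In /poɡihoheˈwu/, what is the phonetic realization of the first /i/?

[ə]

/i/ meets the environment for rule 1 (in an unstressed syllable) → [ə].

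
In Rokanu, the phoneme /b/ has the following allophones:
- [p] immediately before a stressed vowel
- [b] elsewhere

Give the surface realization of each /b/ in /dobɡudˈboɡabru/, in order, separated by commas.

[b], [p], [b]

Occurrence 1 (position 3): no conditioning environment matches → elsewhere allophone [b].
Occurrence 2 (position 7): immediately before a stressed vowel → [p].
Occurrence 3 (position 11): no conditioning environment matches → elsewhere allophone [b].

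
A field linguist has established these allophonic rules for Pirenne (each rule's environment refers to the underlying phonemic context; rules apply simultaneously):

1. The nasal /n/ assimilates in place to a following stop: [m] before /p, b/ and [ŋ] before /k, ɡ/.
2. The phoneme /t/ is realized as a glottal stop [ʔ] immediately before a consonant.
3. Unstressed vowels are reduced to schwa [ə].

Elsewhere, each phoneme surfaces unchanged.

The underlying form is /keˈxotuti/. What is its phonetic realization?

[kəˈxotətə]

/e/ meets the environment for rule 3 (in an unstressed syllable) → [ə].
/o/ (between /x/ and /t/) is in the target of rule 3 but the environment (in an unstressed syllable) is not met → [o].
/t/ (between /o/ and /u/): rule 2 targets it, but not immediately before a consonant → unchanged [t].
/u/ (between /t/ and /t/): in an unstressed syllable, so rule 3 applies → [ə].
/t/ (between /u/ and /i/) is in the target of rule 2 but the environment (immediately before a consonant) is not met → [t].
/i/ (word-final) occurs in an unstressed syllable → [ə] by rule 3.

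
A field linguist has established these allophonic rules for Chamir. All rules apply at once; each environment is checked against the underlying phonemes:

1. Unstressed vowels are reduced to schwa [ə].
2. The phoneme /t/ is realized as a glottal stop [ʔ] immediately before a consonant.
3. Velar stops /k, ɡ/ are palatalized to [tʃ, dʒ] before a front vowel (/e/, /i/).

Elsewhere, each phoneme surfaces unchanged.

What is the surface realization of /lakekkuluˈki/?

/l/ — not in any rule's target class → [l].
Rule 1 applies to /a/ (between /l/ and /k/: in an unstressed syllable) → [ə].
/k/ (between /a/ and /e/): before a front vowel, so rule 3 applies → [tʃ].
/e/ (between /k/ and /k/): in an unstressed syllable, so rule 1 applies → [ə].
/k/ (between /e/ and /k/) is in the target of rule 3 but the environment (before a front vowel) is not met → [k].
/k/ — between /k/ and /u/; rule 3 does not apply here → [k].
/u/ — between /k/ and /l/, in an unstressed syllable — surfaces as [ə] (rule 1).
/l/ (between /u/ and /u/): no rule targets it → [l].
Rule 1 applies to /u/ (between /l/ and /k/: in an unstressed syllable) → [ə].
/k/ (between /u/ and /i/) occurs before a front vowel → [tʃ] by rule 3.
/i/ (word-final): rule 1 targets it, but not in an unstressed syllable → unchanged [i].

[lətʃəkkələˈtʃi]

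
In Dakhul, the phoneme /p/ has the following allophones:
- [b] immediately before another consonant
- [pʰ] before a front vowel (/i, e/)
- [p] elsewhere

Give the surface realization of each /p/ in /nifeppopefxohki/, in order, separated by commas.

Occurrence 1 (position 5): immediately before another consonant → [b].
Occurrence 2 (position 6): no conditioning environment matches → elsewhere allophone [p].
Occurrence 3 (position 8): before a front vowel (/i, e/) → [pʰ].

[b], [p], [pʰ]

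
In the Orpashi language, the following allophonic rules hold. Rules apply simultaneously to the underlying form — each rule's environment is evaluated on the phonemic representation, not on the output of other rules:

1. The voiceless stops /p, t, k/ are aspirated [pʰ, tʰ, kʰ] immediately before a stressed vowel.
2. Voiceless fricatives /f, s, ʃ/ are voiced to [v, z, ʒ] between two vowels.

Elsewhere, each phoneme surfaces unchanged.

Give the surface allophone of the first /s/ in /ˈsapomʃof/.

/s/ (word-initial): rule 2 targets it, but not between two vowels → unchanged [s].

[s]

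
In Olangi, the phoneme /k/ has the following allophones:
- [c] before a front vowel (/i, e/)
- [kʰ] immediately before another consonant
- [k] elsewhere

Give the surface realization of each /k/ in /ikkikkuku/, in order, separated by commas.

[kʰ], [c], [kʰ], [k], [k]

Occurrence 1 (position 2): immediately before another consonant → [kʰ].
Occurrence 2 (position 3): before a front vowel (/i, e/) → [c].
Occurrence 3 (position 5): immediately before another consonant → [kʰ].
Occurrence 4 (position 6): no conditioning environment matches → elsewhere allophone [k].
Occurrence 5 (position 8): no conditioning environment matches → elsewhere allophone [k].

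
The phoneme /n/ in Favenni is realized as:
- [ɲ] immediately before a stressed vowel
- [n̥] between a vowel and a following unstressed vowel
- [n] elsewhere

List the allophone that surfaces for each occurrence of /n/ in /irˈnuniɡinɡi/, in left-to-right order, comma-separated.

Occurrence 1 (position 3): immediately before a stressed vowel → [ɲ].
Occurrence 2 (position 5): between a vowel and a following unstressed vowel → [n̥].
Occurrence 3 (position 9): no conditioning environment matches → elsewhere allophone [n].

[ɲ], [n̥], [n]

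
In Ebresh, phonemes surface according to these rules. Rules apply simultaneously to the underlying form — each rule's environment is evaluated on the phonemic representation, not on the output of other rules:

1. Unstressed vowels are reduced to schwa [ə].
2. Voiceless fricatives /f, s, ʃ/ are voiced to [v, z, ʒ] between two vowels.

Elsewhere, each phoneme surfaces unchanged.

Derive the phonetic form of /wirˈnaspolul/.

[wərˈnaspələl]

/w/ — not in any rule's target class → [w].
/i/ (between /w/ and /r/): in an unstressed syllable, so rule 1 applies → [ə].
/r/ stays [r].
/n/ stays [n].
/a/ (between /n/ and /s/) fails the environment for rule 1, so it stays [a].
/s/ — between /a/ and /p/; rule 2 does not apply here → [s].
/p/ stays [p].
/o/ (between /p/ and /l/): in an unstressed syllable, so rule 1 applies → [ə].
/l/ (between /o/ and /u/) is unaffected → [l].
/u/ — between /l/ and /l/, in an unstressed syllable — surfaces as [ə] (rule 1).
/l/ (word-final) is unaffected → [l].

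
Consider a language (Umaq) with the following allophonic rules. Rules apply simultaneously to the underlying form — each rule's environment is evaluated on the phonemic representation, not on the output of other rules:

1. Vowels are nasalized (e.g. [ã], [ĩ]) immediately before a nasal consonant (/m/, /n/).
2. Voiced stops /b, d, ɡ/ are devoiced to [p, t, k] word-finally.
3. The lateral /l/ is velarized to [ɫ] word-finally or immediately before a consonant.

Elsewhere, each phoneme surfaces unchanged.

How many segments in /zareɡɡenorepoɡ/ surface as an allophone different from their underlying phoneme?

2

Segments that undergo a rule: /e/ → [ẽ] (rule 1); /ɡ/ → [k] (rule 2).
All other segments surface unchanged.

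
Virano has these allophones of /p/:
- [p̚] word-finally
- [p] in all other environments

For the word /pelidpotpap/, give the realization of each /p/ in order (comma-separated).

[p], [p], [p], [p̚]

Occurrence 1 (position 1): no conditioning environment matches → elsewhere allophone [p].
Occurrence 2 (position 6): no conditioning environment matches → elsewhere allophone [p].
Occurrence 3 (position 9): no conditioning environment matches → elsewhere allophone [p].
Occurrence 4 (position 11): word-finally → [p̚].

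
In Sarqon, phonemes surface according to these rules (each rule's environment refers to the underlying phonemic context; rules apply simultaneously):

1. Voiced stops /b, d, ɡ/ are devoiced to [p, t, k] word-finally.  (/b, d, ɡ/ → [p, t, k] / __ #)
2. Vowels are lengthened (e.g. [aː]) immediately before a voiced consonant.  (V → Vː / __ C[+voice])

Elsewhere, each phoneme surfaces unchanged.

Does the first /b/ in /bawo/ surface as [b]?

Yes

/b/ (word-initial): rule 1 targets it, but not word-finally → unchanged [b].
The actual realization is [b], which matches [b].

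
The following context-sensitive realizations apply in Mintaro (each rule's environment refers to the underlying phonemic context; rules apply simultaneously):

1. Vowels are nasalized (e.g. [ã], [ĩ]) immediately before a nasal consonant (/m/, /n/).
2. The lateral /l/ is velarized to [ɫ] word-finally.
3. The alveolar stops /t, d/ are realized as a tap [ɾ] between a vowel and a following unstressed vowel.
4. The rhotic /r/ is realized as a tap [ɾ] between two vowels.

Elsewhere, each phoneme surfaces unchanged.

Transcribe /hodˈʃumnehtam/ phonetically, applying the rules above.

/h/ — not in any rule's target class → [h].
/o/ — between /h/ and /d/; rule 1 does not apply here → [o].
/d/ (between /o/ and /ʃ/) is in the target of rule 3 but the environment (between a vowel and a following unstressed vowel) is not met → [d].
/ʃ/ — not in any rule's target class → [ʃ].
Rule 1 applies to /u/ (between /ʃ/ and /m/: before a nasal consonant) → [ũ].
/m/ — not in any rule's target class → [m].
/n/ stays [n].
/e/ (between /n/ and /h/): rule 1 targets it, but not before a nasal consonant → unchanged [e].
/h/ (between /e/ and /t/) is unaffected → [h].
/t/ (between /h/ and /a/): rule 3 targets it, but not between a vowel and a following unstressed vowel → unchanged [t].
/a/ (between /t/ and /m/) occurs before a nasal consonant → [ã] by rule 1.
/m/ (word-final): no rule targets it → [m].

[hodˈʃũmnehtãm]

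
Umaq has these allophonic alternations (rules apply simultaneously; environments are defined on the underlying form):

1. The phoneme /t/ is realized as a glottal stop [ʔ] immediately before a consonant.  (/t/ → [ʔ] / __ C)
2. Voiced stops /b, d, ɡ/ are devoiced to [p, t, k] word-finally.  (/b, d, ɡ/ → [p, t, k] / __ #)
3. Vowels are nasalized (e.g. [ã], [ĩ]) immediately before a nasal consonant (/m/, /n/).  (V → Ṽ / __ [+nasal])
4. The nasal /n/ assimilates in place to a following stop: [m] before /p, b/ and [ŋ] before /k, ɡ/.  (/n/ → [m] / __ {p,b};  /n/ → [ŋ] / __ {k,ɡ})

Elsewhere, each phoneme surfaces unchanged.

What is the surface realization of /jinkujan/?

[jĩŋkujãn]

/j/ (word-initial) is unaffected → [j].
/i/ meets the environment for rule 3 (before a nasal consonant) → [ĩ].
/n/ (between /i/ and /k/) occurs before a labial or velar stop → [ŋ] by rule 4.
/k/ — not in any rule's target class → [k].
/u/ — between /k/ and /j/; rule 3 does not apply here → [u].
/j/ stays [j].
/a/ — between /j/ and /n/, before a nasal consonant — surfaces as [ã] (rule 3).
/n/ (word-final) is in the target of rule 4 but the environment (before a labial or velar stop) is not met → [n].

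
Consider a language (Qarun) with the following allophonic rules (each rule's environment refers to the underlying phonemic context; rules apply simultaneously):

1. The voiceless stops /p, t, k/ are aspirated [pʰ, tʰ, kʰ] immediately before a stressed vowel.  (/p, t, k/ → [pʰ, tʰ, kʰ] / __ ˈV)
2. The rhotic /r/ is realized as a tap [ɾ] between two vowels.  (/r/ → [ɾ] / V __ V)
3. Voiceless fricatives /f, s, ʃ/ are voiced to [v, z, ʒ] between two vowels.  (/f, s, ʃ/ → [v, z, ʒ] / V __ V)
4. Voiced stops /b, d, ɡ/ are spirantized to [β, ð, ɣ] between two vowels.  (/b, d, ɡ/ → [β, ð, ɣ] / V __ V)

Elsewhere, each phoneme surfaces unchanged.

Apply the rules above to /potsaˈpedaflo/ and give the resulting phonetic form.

/p/ (word-initial) fails the environment for rule 1, so it stays [p].
/t/ (between /o/ and /s/) is in the target of rule 1 but the environment (immediately before a stressed vowel) is not met → [t].
/s/ (between /t/ and /a/) is in the target of rule 3 but the environment (between two vowels) is not met → [s].
/p/ (between /a/ and /e/): immediately before a stressed vowel, so rule 1 applies → [pʰ].
/d/ (between /e/ and /a/): between two vowels, so rule 4 applies → [ð].
/f/ — between /a/ and /l/; rule 3 does not apply here → [f].

[potsaˈpʰeðaflo]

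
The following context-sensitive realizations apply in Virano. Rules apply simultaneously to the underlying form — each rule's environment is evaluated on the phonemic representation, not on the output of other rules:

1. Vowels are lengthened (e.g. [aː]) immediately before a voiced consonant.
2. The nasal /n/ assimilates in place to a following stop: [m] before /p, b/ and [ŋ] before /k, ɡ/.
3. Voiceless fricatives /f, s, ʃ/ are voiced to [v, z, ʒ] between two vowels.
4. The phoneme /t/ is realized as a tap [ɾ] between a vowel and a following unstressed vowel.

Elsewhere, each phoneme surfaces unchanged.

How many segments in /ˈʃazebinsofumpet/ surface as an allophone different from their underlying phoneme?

5

Segments that undergo a rule: /a/ → [aː] (rule 1); /e/ → [eː] (rule 1); /i/ → [iː] (rule 1); /f/ → [v] (rule 3); /u/ → [uː] (rule 1).
All other segments surface unchanged.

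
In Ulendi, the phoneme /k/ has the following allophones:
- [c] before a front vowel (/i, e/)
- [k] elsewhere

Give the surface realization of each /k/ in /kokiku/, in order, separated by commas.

Occurrence 1 (position 1): no conditioning environment matches → elsewhere allophone [k].
Occurrence 2 (position 3): before a front vowel → [c].
Occurrence 3 (position 5): no conditioning environment matches → elsewhere allophone [k].

[k], [c], [k]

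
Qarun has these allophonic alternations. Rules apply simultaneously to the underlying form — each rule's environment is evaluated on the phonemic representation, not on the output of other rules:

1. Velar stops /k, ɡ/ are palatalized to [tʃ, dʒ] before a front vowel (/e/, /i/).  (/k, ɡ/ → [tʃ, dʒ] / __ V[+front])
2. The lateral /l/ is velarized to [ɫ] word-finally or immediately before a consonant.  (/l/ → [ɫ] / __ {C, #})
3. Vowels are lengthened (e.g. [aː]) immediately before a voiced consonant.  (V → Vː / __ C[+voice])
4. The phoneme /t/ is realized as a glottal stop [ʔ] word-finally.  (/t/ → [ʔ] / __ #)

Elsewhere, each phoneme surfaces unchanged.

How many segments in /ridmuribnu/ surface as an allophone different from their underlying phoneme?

Segments that undergo a rule: /i/ → [iː] (rule 3); /u/ → [uː] (rule 3); /i/ → [iː] (rule 3).
All other segments surface unchanged.

3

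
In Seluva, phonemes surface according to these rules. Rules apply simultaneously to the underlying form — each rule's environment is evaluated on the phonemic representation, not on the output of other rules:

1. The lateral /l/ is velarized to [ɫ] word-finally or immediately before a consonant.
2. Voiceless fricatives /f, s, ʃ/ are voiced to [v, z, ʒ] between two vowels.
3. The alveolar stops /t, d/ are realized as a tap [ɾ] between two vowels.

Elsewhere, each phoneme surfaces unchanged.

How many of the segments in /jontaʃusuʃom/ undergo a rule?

Segments that undergo a rule: /ʃ/ → [ʒ] (rule 2); /s/ → [z] (rule 2); /ʃ/ → [ʒ] (rule 2).
All other segments surface unchanged.

3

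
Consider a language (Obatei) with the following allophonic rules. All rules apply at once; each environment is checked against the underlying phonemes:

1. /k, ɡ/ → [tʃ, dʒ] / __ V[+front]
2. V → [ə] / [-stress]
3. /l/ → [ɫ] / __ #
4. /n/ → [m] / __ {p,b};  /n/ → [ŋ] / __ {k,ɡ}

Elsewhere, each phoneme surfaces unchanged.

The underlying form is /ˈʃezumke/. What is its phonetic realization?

[ˈʃezəmtʃə]

/e/ — between /ʃ/ and /z/; rule 2 does not apply here → [e].
/u/ — between /z/ and /m/, in an unstressed syllable — surfaces as [ə] (rule 2).
Rule 1 applies to /k/ (between /m/ and /e/: before a front vowel) → [tʃ].
Rule 2 applies to /e/ (word-final: in an unstressed syllable) → [ə].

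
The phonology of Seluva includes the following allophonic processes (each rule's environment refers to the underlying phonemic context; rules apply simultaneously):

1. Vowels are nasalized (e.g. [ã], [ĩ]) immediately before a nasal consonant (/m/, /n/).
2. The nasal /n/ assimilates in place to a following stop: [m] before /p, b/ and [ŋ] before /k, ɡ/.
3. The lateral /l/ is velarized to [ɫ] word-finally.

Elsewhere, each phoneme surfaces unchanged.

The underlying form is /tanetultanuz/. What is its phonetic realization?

[tãnetultãnuz]

Rule 1 applies to /a/ (between /t/ and /n/: before a nasal consonant) → [ã].
/n/ (between /a/ and /e/) is in the target of rule 2 but the environment (before a labial or velar stop) is not met → [n].
/e/ — between /n/ and /t/; rule 1 does not apply here → [e].
/u/ (between /t/ and /l/): rule 1 targets it, but not before a nasal consonant → unchanged [u].
/l/ (between /u/ and /t/) is in the target of rule 3 but the environment (word-finally) is not met → [l].
/a/ (between /t/ and /n/): before a nasal consonant, so rule 1 applies → [ã].
/n/ — between /a/ and /u/; rule 2 does not apply here → [n].
/u/ — between /n/ and /z/; rule 1 does not apply here → [u].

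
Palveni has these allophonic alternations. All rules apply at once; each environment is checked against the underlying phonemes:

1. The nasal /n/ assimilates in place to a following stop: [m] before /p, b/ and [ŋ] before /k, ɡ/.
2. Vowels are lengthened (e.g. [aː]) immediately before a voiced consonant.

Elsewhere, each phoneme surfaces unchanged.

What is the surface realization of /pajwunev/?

/p/ stays [p].
/a/ — between /p/ and /j/, before a voiced consonant — surfaces as [aː] (rule 2).
/j/ (between /a/ and /w/) is unaffected → [j].
/w/ (between /j/ and /u/) is unaffected → [w].
Rule 2 applies to /u/ (between /w/ and /n/: before a voiced consonant) → [uː].
/n/ — between /u/ and /e/; rule 1 does not apply here → [n].
/e/ (between /n/ and /v/) occurs before a voiced consonant → [eː] by rule 2.
/v/ — not in any rule's target class → [v].

[paːjwuːneːv]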